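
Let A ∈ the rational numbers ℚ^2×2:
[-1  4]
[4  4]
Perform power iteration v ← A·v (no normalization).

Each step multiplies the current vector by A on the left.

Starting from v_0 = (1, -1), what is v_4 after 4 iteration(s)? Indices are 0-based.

v_4 = (-155, -580)

v_0 = (1, -1).
v_1 = A·v_0 = (-5, 0).
v_2 = A·v_1 = (5, -20).
v_3 = A·v_2 = (-85, -60).
v_4 = A·v_3 = (-155, -580).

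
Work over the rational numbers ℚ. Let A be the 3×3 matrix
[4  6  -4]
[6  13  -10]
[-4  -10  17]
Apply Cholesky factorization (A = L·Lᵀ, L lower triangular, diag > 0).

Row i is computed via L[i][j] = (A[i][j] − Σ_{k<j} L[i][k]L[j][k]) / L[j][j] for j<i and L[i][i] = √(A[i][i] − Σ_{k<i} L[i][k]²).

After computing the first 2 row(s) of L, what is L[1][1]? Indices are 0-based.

L[1][1] = 2

Step 1: L[0][0] = √(4) = 2.
  L[1][0] = (6) / L[0][0] = 3.
Step 2: L[1][1] = √(4) = 2.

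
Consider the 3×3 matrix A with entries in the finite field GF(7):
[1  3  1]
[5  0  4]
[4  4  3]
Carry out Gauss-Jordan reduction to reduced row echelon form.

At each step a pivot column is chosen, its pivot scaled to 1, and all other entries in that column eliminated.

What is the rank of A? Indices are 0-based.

rank = 2

pivot(0,0)=1: scale R0 → (1, 3, 1)
  clear (1,0): R1 −= (5)R0 → (0, 6, 6)
  clear (2,0): R2 −= (4)R0 → (0, 6, 6)
pivot(1,1)=6: scale R1 → (0, 1, 1)
  clear (0,1): R0 −= (3)R1 → (1, 0, 5)
  clear (2,1): R2 −= (6)R1 → (0, 0, 0)
col 2: no nonzero at/below row 2; advance.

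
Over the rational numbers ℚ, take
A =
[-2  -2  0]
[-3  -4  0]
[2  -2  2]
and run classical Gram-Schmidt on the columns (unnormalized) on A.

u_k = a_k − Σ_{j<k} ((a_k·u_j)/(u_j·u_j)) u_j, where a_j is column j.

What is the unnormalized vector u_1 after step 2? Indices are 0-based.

u_1 = (-10/17, -32/17, -58/17)

Step 1: u_0 = a_0 = (-2, -3, 2).
Step 2: u_1 = a_1 − (12/17)·u_0 = (-10/17, -32/17, -58/17).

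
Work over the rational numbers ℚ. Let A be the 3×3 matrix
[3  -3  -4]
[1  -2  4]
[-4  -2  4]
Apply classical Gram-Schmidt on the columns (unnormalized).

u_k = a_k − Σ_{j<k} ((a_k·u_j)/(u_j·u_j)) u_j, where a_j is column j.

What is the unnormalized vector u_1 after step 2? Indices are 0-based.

Step 1: u_0 = a_0 = (3, 1, -4).
Step 2: u_1 = a_1 − (-3/26)·u_0 = (-69/26, -49/26, -32/13).

u_1 = (-69/26, -49/26, -32/13)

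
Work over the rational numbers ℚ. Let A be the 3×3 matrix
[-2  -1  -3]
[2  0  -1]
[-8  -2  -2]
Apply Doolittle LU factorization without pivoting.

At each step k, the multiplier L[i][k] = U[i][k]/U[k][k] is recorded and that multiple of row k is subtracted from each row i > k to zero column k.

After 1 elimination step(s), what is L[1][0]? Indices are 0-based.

[col 0] pivot -2
  R1 -= -1*R0 → (0, -1, -4)  (L[1][0] := -1)
  R2 -= 4*R0 → (0, 2, 10)  (L[2][0] := 4)

L[1][0] = -1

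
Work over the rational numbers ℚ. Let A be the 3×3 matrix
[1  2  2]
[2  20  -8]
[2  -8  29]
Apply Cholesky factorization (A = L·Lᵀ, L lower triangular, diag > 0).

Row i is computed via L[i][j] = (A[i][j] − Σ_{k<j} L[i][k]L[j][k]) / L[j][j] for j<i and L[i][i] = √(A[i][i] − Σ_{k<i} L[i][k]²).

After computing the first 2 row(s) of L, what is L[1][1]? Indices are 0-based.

L[1][1] = 4

Step 1: L[0][0] = √(1) = 1.
  L[1][0] = (2) / L[0][0] = 2.
Step 2: L[1][1] = √(16) = 4.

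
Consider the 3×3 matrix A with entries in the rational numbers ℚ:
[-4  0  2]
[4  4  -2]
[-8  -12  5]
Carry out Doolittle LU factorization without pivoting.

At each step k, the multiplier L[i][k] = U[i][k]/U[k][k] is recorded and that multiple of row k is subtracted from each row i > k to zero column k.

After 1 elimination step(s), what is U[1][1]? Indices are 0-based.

Step 1: pivot at (0,0) is -4.
  row1 ← row1 − (-1)·row0  ⇒  L[1][0]=-1, U row1=(0, 4, 0)
  row2 ← row2 − (2)·row0  ⇒  L[2][0]=2, U row2=(0, -12, 1)

U[1][1] = 4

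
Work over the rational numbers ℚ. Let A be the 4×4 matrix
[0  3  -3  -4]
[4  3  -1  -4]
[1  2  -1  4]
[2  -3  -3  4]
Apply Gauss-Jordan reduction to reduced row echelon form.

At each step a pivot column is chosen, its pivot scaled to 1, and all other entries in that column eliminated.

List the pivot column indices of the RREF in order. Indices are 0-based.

pivot columns: 0, 1, 2, 3

step 1: exchange rows 0,1
step 1: normalize row 0 (÷4) = (1, 3/4, -1/4, -1)
  row 2: subtract 1×row0 = (0, 5/4, -3/4, 5)
  row 3: subtract 2×row0 = (0, -9/2, -5/2, 6)
step 2: normalize row 1 (÷3) = (0, 1, -1, -4/3)
  row 0: subtract 3/4×row1 = (1, 0, 1/2, 0)
  row 2: subtract 5/4×row1 = (0, 0, 1/2, 20/3)
  row 3: subtract -9/2×row1 = (0, 0, -7, 0)
step 3: normalize row 2 (÷1/2) = (0, 0, 1, 40/3)
  row 0: subtract 1/2×row2 = (1, 0, 0, -20/3)
  row 1: subtract -1×row2 = (0, 1, 0, 12)
  row 3: subtract -7×row2 = (0, 0, 0, 280/3)
step 4: normalize row 3 (÷280/3) = (0, 0, 0, 1)
  row 0: subtract -20/3×row3 = (1, 0, 0, 0)
  row 1: subtract 12×row3 = (0, 1, 0, 0)
  row 2: subtract 40/3×row3 = (0, 0, 1, 0)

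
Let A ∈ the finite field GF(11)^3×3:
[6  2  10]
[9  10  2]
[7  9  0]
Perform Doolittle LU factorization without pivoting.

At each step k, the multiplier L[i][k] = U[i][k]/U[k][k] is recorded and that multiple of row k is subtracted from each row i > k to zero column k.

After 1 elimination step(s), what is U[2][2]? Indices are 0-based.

U[2][2] = 3

Step 1: pivot at (0,0) is 6.
  row1 ← row1 − (7)·row0  ⇒  L[1][0]=7, U row1=(0, 7, 9)
  row2 ← row2 − (3)·row0  ⇒  L[2][0]=3, U row2=(0, 3, 3)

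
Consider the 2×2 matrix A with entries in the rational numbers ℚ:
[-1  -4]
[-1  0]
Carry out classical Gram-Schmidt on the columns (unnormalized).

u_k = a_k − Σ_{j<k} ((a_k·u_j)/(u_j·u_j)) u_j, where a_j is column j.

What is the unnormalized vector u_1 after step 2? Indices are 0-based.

Step 1: u_0 = a_0 = (-1, -1).
Step 2: u_1 = a_1 − (2)·u_0 = (-2, 2).

u_1 = (-2, 2)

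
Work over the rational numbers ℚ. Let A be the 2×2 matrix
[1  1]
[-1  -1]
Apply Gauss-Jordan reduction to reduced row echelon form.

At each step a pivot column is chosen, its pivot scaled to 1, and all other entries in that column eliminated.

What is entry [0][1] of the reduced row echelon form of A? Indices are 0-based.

step 1: normalize row 0 (÷1) = (1, 1)
  row 1: subtract -1×row0 = (0, 0)
skip col 1 (zero from row 1)

M[0][1] = 1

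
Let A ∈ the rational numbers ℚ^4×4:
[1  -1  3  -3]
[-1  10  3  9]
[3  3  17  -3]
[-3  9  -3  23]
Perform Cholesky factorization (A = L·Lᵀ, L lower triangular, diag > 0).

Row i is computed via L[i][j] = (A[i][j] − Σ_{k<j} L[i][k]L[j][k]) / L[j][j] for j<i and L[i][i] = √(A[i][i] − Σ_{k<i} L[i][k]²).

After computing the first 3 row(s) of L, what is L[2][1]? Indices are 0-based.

L[2][1] = 2

Step 1: L[0][0] = √(1) = 1.
  L[1][0] = (-1) / L[0][0] = -1.
Step 2: L[1][1] = √(9) = 3.
  L[2][0] = (3) / L[0][0] = 3.
  L[2][1] = (6) / L[1][1] = 2.
Step 3: L[2][2] = √(4) = 2.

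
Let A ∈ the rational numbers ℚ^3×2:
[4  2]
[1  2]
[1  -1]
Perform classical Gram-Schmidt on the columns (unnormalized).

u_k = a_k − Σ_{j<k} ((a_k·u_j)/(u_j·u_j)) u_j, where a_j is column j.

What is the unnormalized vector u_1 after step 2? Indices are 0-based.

u_1 = (0, 3/2, -3/2)

Step 1: u_0 = a_0 = (4, 1, 1).
Step 2: u_1 = a_1 − (1/2)·u_0 = (0, 3/2, -3/2).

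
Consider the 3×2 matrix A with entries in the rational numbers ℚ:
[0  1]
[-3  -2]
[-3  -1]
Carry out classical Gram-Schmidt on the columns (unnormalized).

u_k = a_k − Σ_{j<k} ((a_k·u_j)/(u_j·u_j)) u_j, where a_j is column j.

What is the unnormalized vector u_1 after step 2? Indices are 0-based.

u_1 = (1, -1/2, 1/2)

Step 1: u_0 = a_0 = (0, -3, -3).
Step 2: u_1 = a_1 − (1/2)·u_0 = (1, -1/2, 1/2).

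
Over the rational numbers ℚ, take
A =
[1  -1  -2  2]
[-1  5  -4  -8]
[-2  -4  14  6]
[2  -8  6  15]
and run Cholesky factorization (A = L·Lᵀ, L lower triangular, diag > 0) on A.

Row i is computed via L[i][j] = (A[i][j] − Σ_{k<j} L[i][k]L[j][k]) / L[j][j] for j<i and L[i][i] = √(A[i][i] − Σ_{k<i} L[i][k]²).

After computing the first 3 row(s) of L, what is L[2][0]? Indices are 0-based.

L[2][0] = -2

Step 1: L[0][0] = √(1) = 1.
  L[1][0] = (-1) / L[0][0] = -1.
Step 2: L[1][1] = √(4) = 2.
  L[2][0] = (-2) / L[0][0] = -2.
  L[2][1] = (-6) / L[1][1] = -3.
Step 3: L[2][2] = √(1) = 1.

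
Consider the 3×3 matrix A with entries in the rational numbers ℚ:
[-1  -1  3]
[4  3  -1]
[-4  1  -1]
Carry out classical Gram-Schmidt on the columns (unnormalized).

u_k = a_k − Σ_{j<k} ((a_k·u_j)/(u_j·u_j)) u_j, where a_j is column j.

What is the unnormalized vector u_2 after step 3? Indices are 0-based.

u_2 = (112/47, 35/47, 7/47)

Step 1: u_0 = a_0 = (-1, 4, -4).
Step 2: u_1 = a_1 − (3/11)·u_0 = (-8/11, 21/11, 23/11).
Step 3: u_2 = a_2 − (-1/11)·u_0 − (-34/47)·u_1 = (112/47, 35/47, 7/47).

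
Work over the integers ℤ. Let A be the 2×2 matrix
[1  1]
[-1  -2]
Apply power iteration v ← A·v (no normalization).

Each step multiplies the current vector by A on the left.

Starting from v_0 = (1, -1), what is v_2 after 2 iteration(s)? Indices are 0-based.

v_0 = (1, -1).
v_1 = A·v_0 = (0, 1).
v_2 = A·v_1 = (1, -2).

v_2 = (1, -2)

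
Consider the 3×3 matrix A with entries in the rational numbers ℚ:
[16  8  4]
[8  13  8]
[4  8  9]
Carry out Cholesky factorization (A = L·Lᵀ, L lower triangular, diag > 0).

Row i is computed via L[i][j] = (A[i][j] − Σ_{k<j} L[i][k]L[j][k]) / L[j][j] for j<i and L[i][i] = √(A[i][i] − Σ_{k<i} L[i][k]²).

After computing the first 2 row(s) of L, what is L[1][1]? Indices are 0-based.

L[1][1] = 3

Step 1: L[0][0] = √(16) = 4.
  L[1][0] = (8) / L[0][0] = 2.
Step 2: L[1][1] = √(9) = 3.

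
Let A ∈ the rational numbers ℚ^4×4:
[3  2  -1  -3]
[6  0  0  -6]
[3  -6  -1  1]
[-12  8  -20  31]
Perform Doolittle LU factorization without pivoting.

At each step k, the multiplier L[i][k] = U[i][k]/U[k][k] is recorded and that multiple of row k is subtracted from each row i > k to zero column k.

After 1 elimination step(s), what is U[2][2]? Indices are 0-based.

Step 1: pivot at (0,0) is 3.
  row1 ← row1 − (2)·row0  ⇒  L[1][0]=2, U row1=(0, -4, 2, 0)
  row2 ← row2 − (1)·row0  ⇒  L[2][0]=1, U row2=(0, -8, 0, 4)
  row3 ← row3 − (-4)·row0  ⇒  L[3][0]=-4, U row3=(0, 16, -24, 19)

U[2][2] = 0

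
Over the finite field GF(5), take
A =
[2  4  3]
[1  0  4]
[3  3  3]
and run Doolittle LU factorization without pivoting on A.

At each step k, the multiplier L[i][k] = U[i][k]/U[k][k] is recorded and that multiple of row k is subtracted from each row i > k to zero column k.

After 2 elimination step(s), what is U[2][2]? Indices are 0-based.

Step 1: pivot at (0,0) is 2.
  row1 ← row1 − (3)·row0  ⇒  L[1][0]=3, U row1=(0, 3, 0)
  row2 ← row2 − (4)·row0  ⇒  L[2][0]=4, U row2=(0, 2, 1)
Step 2: pivot at (1,1) is 3.
  row2 ← row2 − (4)·row1  ⇒  L[2][1]=4, U row2=(0, 0, 1)

U[2][2] = 1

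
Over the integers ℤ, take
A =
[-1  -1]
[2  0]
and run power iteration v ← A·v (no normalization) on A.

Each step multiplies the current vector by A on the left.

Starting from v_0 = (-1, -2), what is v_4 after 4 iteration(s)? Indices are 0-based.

v_4 = (7, -10)

v_0 = (-1, -2).
v_1 = A·v_0 = (3, -2).
v_2 = A·v_1 = (-1, 6).
v_3 = A·v_2 = (-5, -2).
v_4 = A·v_3 = (7, -10).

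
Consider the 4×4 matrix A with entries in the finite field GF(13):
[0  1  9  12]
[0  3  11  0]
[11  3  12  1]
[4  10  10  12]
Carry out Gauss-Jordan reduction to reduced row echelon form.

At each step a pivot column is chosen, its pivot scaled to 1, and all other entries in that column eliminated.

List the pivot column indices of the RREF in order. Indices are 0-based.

pivot columns: 0, 1, 2, 3

[1] R0 <-> R2
[1] R0 /= 11  ⇒  (1, 5, 7, 6)
     R3 -= 4·R0  ⇒  (0, 3, 8, 1)
[2] R1 /= 3  ⇒  (0, 1, 8, 0)
     R0 -= 5·R1  ⇒  (1, 0, 6, 6)
     R2 -= 1·R1  ⇒  (0, 0, 1, 12)
     R3 -= 3·R1  ⇒  (0, 0, 10, 1)
[3] R2 /= 1  ⇒  (0, 0, 1, 12)
     R0 -= 6·R2  ⇒  (1, 0, 0, 12)
     R1 -= 8·R2  ⇒  (0, 1, 0, 8)
     R3 -= 10·R2  ⇒  (0, 0, 0, 11)
[4] R3 /= 11  ⇒  (0, 0, 0, 1)
     R0 -= 12·R3  ⇒  (1, 0, 0, 0)
     R1 -= 8·R3  ⇒  (0, 1, 0, 0)
     R2 -= 12·R3  ⇒  (0, 0, 1, 0)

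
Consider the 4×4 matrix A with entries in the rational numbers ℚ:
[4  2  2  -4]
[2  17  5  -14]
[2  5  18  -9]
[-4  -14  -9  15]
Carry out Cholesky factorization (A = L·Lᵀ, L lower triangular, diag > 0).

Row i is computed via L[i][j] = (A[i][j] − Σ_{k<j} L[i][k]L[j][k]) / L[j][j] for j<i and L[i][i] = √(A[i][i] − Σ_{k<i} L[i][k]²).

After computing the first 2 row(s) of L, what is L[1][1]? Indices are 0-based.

L[1][1] = 4

Step 1: L[0][0] = √(4) = 2.
  L[1][0] = (2) / L[0][0] = 1.
Step 2: L[1][1] = √(16) = 4.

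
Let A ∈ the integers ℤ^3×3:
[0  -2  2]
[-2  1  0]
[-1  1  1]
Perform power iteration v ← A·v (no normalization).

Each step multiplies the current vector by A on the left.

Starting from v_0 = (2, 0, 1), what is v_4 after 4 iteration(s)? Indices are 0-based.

v_4 = (-2, -24, -43)

v_0 = (2, 0, 1).
v_1 = A·v_0 = (2, -4, -1).
v_2 = A·v_1 = (6, -8, -7).
v_3 = A·v_2 = (2, -20, -21).
v_4 = A·v_3 = (-2, -24, -43).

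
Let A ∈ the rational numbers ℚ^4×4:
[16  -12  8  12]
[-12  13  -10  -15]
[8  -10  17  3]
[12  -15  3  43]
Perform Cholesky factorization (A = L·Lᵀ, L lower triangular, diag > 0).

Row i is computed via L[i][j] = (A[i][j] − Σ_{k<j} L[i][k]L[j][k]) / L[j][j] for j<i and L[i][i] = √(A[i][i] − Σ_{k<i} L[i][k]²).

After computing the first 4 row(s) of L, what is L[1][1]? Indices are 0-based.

L[1][1] = 2

Step 1: L[0][0] = √(16) = 4.
  L[1][0] = (-12) / L[0][0] = -3.
Step 2: L[1][1] = √(4) = 2.
  L[2][0] = (8) / L[0][0] = 2.
  L[2][1] = (-4) / L[1][1] = -2.
Step 3: L[2][2] = √(9) = 3.
  L[3][0] = (12) / L[0][0] = 3.
  L[3][1] = (-6) / L[1][1] = -3.
  L[3][2] = (-9) / L[2][2] = -3.
Step 4: L[3][3] = √(16) = 4.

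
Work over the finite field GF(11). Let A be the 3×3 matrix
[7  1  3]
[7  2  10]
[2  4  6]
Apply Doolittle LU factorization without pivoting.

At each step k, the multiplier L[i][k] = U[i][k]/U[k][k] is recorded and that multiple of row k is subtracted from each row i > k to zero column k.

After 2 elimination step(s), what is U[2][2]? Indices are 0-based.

U[2][2] = 9

[col 0] pivot 7
  R1 -= 1*R0 → (0, 1, 7)  (L[1][0] := 1)
  R2 -= 5*R0 → (0, 10, 2)  (L[2][0] := 5)
[col 1] pivot 1
  R2 -= 10*R1 → (0, 0, 9)  (L[2][1] := 10)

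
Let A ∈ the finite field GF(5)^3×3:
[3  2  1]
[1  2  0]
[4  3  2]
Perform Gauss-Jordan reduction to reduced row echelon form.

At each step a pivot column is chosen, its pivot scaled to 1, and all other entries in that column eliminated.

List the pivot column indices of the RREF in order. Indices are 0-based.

pivot(0,0)=3: scale R0 → (1, 4, 2)
  clear (1,0): R1 −= (1)R0 → (0, 3, 3)
  clear (2,0): R2 −= (4)R0 → (0, 2, 4)
pivot(1,1)=3: scale R1 → (0, 1, 1)
  clear (0,1): R0 −= (4)R1 → (1, 0, 3)
  clear (2,1): R2 −= (2)R1 → (0, 0, 2)
pivot(2,2)=2: scale R2 → (0, 0, 1)
  clear (0,2): R0 −= (3)R2 → (1, 0, 0)
  clear (1,2): R1 −= (1)R2 → (0, 1, 0)

pivot columns: 0, 1, 2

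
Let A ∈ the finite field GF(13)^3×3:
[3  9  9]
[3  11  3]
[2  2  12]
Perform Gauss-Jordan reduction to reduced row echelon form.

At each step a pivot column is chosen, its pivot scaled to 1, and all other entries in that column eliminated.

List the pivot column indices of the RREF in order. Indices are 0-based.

pivot columns: 0, 1, 2

[1] R0 /= 3  ⇒  (1, 3, 3)
     R1 -= 3·R0  ⇒  (0, 2, 7)
     R2 -= 2·R0  ⇒  (0, 9, 6)
[2] R1 /= 2  ⇒  (0, 1, 10)
     R0 -= 3·R1  ⇒  (1, 0, 12)
     R2 -= 9·R1  ⇒  (0, 0, 7)
[3] R2 /= 7  ⇒  (0, 0, 1)
     R0 -= 12·R2  ⇒  (1, 0, 0)
     R1 -= 10·R2  ⇒  (0, 1, 0)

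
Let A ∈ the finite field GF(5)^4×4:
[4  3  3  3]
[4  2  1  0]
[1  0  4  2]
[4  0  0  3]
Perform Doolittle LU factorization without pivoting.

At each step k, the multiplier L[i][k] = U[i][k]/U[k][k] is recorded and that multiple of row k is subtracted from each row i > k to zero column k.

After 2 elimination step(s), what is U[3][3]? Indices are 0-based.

[col 0] pivot 4
  R1 -= 1*R0 → (0, 4, 3, 2)  (L[1][0] := 1)
  R2 -= 4*R0 → (0, 3, 2, 0)  (L[2][0] := 4)
  R3 -= 1*R0 → (0, 2, 2, 0)  (L[3][0] := 1)
[col 1] pivot 4
  R2 -= 2*R1 → (0, 0, 1, 1)  (L[2][1] := 2)
  R3 -= 3*R1 → (0, 0, 3, 4)  (L[3][1] := 3)

U[3][3] = 4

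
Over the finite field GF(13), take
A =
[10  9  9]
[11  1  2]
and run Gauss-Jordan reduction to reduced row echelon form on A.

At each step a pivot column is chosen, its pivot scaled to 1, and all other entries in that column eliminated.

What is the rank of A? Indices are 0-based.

[1] R0 /= 10  ⇒  (1, 10, 10)
     R1 -= 11·R0  ⇒  (0, 8, 9)
[2] R1 /= 8  ⇒  (0, 1, 6)
     R0 -= 10·R1  ⇒  (1, 0, 2)

rank = 2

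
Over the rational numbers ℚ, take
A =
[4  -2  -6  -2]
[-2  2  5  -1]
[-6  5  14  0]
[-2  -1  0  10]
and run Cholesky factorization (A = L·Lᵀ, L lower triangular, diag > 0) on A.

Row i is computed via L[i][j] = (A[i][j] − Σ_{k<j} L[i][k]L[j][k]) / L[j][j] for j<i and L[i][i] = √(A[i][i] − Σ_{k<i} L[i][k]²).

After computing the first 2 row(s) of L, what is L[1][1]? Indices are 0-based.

L[1][1] = 1

Step 1: L[0][0] = √(4) = 2.
  L[1][0] = (-2) / L[0][0] = -1.
Step 2: L[1][1] = √(1) = 1.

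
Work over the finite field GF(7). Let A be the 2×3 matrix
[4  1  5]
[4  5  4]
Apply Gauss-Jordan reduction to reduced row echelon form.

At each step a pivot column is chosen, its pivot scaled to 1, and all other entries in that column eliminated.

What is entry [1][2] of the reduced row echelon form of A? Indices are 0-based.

M[1][2] = 5

step 1: normalize row 0 (÷4) = (1, 2, 3)
  row 1: subtract 4×row0 = (0, 4, 6)
step 2: normalize row 1 (÷4) = (0, 1, 5)
  row 0: subtract 2×row1 = (1, 0, 0)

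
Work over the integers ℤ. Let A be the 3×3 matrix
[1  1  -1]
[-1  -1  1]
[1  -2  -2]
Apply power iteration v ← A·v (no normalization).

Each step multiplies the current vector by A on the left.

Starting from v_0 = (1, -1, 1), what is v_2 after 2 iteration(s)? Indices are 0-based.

v_2 = (-1, 1, -5)

v_0 = (1, -1, 1).
v_1 = A·v_0 = (-1, 1, 1).
v_2 = A·v_1 = (-1, 1, -5).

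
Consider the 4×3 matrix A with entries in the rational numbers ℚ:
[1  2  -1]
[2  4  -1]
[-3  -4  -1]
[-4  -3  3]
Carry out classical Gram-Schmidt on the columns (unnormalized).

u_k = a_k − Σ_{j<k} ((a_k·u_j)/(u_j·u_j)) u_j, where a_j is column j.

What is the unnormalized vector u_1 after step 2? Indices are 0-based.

Step 1: u_0 = a_0 = (1, 2, -3, -4).
Step 2: u_1 = a_1 − (17/15)·u_0 = (13/15, 26/15, -3/5, 23/15).

u_1 = (13/15, 26/15, -3/5, 23/15)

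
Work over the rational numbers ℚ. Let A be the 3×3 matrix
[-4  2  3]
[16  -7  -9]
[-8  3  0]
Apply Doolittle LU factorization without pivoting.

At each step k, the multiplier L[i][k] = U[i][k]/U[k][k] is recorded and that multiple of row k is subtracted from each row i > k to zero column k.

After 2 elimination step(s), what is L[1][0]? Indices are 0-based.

L[1][0] = -4

[col 0] pivot -4
  R1 -= -4*R0 → (0, 1, 3)  (L[1][0] := -4)
  R2 -= 2*R0 → (0, -1, -6)  (L[2][0] := 2)
[col 1] pivot 1
  R2 -= -1*R1 → (0, 0, -3)  (L[2][1] := -1)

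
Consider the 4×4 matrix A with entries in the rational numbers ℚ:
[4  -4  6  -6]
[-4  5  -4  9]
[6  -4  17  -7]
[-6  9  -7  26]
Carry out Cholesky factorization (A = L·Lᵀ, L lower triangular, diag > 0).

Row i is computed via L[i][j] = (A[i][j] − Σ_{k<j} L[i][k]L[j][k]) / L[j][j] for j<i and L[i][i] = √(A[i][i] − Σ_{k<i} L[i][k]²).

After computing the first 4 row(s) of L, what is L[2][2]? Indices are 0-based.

Step 1: L[0][0] = √(4) = 2.
  L[1][0] = (-4) / L[0][0] = -2.
Step 2: L[1][1] = √(1) = 1.
  L[2][0] = (6) / L[0][0] = 3.
  L[2][1] = (2) / L[1][1] = 2.
Step 3: L[2][2] = √(4) = 2.
  L[3][0] = (-6) / L[0][0] = -3.
  L[3][1] = (3) / L[1][1] = 3.
  L[3][2] = (-4) / L[2][2] = -2.
Step 4: L[3][3] = √(4) = 2.

L[2][2] = 2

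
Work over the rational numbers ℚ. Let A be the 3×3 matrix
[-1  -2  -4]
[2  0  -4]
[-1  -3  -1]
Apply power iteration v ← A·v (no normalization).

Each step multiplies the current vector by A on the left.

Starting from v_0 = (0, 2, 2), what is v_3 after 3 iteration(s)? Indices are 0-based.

v_0 = (0, 2, 2).
v_1 = A·v_0 = (-12, -8, -8).
v_2 = A·v_1 = (60, 8, 44).
v_3 = A·v_2 = (-252, -56, -128).

v_3 = (-252, -56, -128)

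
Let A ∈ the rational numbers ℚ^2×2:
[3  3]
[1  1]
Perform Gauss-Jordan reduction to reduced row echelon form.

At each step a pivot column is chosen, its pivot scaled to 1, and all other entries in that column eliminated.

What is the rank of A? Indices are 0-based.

rank = 1

step 1: normalize row 0 (÷3) = (1, 1)
  row 1: subtract 1×row0 = (0, 0)
skip col 1 (zero from row 1)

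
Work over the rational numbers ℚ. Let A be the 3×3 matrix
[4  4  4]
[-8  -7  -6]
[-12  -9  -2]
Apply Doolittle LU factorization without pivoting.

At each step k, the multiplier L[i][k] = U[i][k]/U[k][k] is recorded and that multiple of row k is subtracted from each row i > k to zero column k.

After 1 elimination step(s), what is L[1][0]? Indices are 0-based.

Step 1: pivot at (0,0) is 4.
  row1 ← row1 − (-2)·row0  ⇒  L[1][0]=-2, U row1=(0, 1, 2)
  row2 ← row2 − (-3)·row0  ⇒  L[2][0]=-3, U row2=(0, 3, 10)

L[1][0] = -2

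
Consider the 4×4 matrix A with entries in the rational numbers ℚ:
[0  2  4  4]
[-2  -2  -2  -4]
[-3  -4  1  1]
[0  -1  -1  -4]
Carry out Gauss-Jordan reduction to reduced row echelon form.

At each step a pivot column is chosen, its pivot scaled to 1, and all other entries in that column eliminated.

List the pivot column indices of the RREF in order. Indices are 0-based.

[1] R0 <-> R1
[1] R0 /= -2  ⇒  (1, 1, 1, 2)
     R2 -= -3·R0  ⇒  (0, -1, 4, 7)
[2] R1 /= 2  ⇒  (0, 1, 2, 2)
     R0 -= 1·R1  ⇒  (1, 0, -1, 0)
     R2 -= -1·R1  ⇒  (0, 0, 6, 9)
     R3 -= -1·R1  ⇒  (0, 0, 1, -2)
[3] R2 /= 6  ⇒  (0, 0, 1, 3/2)
     R0 -= -1·R2  ⇒  (1, 0, 0, 3/2)
     R1 -= 2·R2  ⇒  (0, 1, 0, -1)
     R3 -= 1·R2  ⇒  (0, 0, 0, -7/2)
[4] R3 /= -7/2  ⇒  (0, 0, 0, 1)
     R0 -= 3/2·R3  ⇒  (1, 0, 0, 0)
     R1 -= -1·R3  ⇒  (0, 1, 0, 0)
     R2 -= 3/2·R3  ⇒  (0, 0, 1, 0)

pivot columns: 0, 1, 2, 3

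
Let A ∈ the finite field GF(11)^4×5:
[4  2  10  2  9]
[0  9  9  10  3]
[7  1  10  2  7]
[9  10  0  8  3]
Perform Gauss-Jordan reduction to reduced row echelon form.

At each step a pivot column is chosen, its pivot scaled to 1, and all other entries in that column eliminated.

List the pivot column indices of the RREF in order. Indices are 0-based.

pivot columns: 0, 1, 2, 3

step 1: normalize row 0 (÷4) = (1, 6, 8, 6, 5)
  row 2: subtract 7×row0 = (0, 3, 9, 4, 5)
  row 3: subtract 9×row0 = (0, 0, 5, 9, 2)
step 2: normalize row 1 (÷9) = (0, 1, 1, 6, 4)
  row 0: subtract 6×row1 = (1, 0, 2, 3, 3)
  row 2: subtract 3×row1 = (0, 0, 6, 8, 4)
step 3: normalize row 2 (÷6) = (0, 0, 1, 5, 8)
  row 0: subtract 2×row2 = (1, 0, 0, 4, 9)
  row 1: subtract 1×row2 = (0, 1, 0, 1, 7)
  row 3: subtract 5×row2 = (0, 0, 0, 6, 6)
step 4: normalize row 3 (÷6) = (0, 0, 0, 1, 1)
  row 0: subtract 4×row3 = (1, 0, 0, 0, 5)
  row 1: subtract 1×row3 = (0, 1, 0, 0, 6)
  row 2: subtract 5×row3 = (0, 0, 1, 0, 3)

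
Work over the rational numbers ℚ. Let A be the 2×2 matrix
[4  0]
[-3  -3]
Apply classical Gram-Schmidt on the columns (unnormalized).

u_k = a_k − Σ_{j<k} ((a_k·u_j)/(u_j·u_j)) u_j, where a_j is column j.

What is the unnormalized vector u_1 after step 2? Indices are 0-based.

u_1 = (-36/25, -48/25)

Step 1: u_0 = a_0 = (4, -3).
Step 2: u_1 = a_1 − (9/25)·u_0 = (-36/25, -48/25).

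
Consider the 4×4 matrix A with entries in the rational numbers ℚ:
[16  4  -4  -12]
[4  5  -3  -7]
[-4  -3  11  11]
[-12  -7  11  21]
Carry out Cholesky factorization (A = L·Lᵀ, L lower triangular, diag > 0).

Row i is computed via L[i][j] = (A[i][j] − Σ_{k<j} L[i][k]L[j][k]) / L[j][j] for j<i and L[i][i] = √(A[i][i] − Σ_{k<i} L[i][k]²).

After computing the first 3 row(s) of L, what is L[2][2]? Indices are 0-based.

L[2][2] = 3

Step 1: L[0][0] = √(16) = 4.
  L[1][0] = (4) / L[0][0] = 1.
Step 2: L[1][1] = √(4) = 2.
  L[2][0] = (-4) / L[0][0] = -1.
  L[2][1] = (-2) / L[1][1] = -1.
Step 3: L[2][2] = √(9) = 3.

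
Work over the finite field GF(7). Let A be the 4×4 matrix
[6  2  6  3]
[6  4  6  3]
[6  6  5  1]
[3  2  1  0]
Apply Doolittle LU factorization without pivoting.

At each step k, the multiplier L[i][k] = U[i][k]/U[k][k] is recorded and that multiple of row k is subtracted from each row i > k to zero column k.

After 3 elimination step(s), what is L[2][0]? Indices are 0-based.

k=0: U[0][0]=6
  eliminate (1,0): mult=1, new row 1: (0, 2, 0, 0); set L[1][0]=1
  eliminate (2,0): mult=1, new row 2: (0, 4, 6, 5); set L[2][0]=1
  eliminate (3,0): mult=4, new row 3: (0, 1, 5, 2); set L[3][0]=4
k=1: U[1][1]=2
  eliminate (2,1): mult=2, new row 2: (0, 0, 6, 5); set L[2][1]=2
  eliminate (3,1): mult=4, new row 3: (0, 0, 5, 2); set L[3][1]=4
k=2: U[2][2]=6
  eliminate (3,2): mult=2, new row 3: (0, 0, 0, 6); set L[3][2]=2

L[2][0] = 1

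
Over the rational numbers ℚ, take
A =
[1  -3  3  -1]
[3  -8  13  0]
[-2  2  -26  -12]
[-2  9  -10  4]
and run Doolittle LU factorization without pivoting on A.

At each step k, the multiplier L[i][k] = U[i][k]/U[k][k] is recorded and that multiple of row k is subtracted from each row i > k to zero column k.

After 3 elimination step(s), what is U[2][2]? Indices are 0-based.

U[2][2] = -4

Step 1: pivot at (0,0) is 1.
  row1 ← row1 − (3)·row0  ⇒  L[1][0]=3, U row1=(0, 1, 4, 3)
  row2 ← row2 − (-2)·row0  ⇒  L[2][0]=-2, U row2=(0, -4, -20, -14)
  row3 ← row3 − (-2)·row0  ⇒  L[3][0]=-2, U row3=(0, 3, -4, 2)
Step 2: pivot at (1,1) is 1.
  row2 ← row2 − (-4)·row1  ⇒  L[2][1]=-4, U row2=(0, 0, -4, -2)
  row3 ← row3 − (3)·row1  ⇒  L[3][1]=3, U row3=(0, 0, -16, -7)
Step 3: pivot at (2,2) is -4.
  row3 ← row3 − (4)·row2  ⇒  L[3][2]=4, U row3=(0, 0, 0, 1)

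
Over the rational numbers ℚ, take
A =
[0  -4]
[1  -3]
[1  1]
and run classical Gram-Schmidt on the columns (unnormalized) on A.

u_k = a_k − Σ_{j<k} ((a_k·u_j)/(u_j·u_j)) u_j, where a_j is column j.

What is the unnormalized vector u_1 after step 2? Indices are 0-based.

u_1 = (-4, -2, 2)

Step 1: u_0 = a_0 = (0, 1, 1).
Step 2: u_1 = a_1 − (-1)·u_0 = (-4, -2, 2).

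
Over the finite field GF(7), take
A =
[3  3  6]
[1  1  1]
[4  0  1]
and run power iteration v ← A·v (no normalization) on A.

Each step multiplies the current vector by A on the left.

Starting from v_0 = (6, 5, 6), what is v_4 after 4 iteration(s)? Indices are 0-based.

v_4 = (5, 4, 6)

v_0 = (6, 5, 6).
v_1 = A·v_0 = (6, 3, 2).
v_2 = A·v_1 = (4, 4, 5).
v_3 = A·v_2 = (5, 6, 0).
v_4 = A·v_3 = (5, 4, 6).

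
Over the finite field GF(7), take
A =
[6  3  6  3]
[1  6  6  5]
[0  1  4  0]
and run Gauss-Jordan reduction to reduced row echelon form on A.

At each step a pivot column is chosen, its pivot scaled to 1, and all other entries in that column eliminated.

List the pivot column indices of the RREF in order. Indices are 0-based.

pivot columns: 0, 1, 2

[1] R0 /= 6  ⇒  (1, 4, 1, 4)
     R1 -= 1·R0  ⇒  (0, 2, 5, 1)
[2] R1 /= 2  ⇒  (0, 1, 6, 4)
     R0 -= 4·R1  ⇒  (1, 0, 5, 2)
     R2 -= 1·R1  ⇒  (0, 0, 5, 3)
[3] R2 /= 5  ⇒  (0, 0, 1, 2)
     R0 -= 5·R2  ⇒  (1, 0, 0, 6)
     R1 -= 6·R2  ⇒  (0, 1, 0, 6)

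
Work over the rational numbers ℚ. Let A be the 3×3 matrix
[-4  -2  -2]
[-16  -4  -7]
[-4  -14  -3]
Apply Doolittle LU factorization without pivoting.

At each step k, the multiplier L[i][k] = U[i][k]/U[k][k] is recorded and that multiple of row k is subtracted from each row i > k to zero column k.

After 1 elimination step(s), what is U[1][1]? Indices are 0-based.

U[1][1] = 4

k=0: U[0][0]=-4
  eliminate (1,0): mult=4, new row 1: (0, 4, 1); set L[1][0]=4
  eliminate (2,0): mult=1, new row 2: (0, -12, -1); set L[2][0]=1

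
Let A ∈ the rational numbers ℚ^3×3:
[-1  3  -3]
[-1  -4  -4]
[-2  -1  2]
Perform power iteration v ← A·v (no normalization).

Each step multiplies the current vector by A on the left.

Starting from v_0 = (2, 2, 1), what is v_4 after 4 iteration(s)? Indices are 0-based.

v_4 = (-1036, 848, -197)

v_0 = (2, 2, 1).
v_1 = A·v_0 = (1, -14, -4).
v_2 = A·v_1 = (-31, 71, 4).
v_3 = A·v_2 = (232, -269, -1).
v_4 = A·v_3 = (-1036, 848, -197).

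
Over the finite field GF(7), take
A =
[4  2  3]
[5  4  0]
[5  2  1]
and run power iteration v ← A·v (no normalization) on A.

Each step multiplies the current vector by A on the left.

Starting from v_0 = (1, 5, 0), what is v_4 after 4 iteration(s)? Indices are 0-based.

v_0 = (1, 5, 0).
v_1 = A·v_0 = (0, 4, 1).
v_2 = A·v_1 = (4, 2, 2).
v_3 = A·v_2 = (5, 0, 5).
v_4 = A·v_3 = (0, 4, 2).

v_4 = (0, 4, 2)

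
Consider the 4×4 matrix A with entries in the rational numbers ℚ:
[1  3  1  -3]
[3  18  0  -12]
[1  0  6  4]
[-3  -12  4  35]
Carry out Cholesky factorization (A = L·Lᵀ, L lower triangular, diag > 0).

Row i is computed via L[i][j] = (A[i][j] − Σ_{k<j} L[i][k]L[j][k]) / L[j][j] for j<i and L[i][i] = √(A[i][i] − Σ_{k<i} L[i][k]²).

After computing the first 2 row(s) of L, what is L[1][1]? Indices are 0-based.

L[1][1] = 3

Step 1: L[0][0] = √(1) = 1.
  L[1][0] = (3) / L[0][0] = 3.
Step 2: L[1][1] = √(9) = 3.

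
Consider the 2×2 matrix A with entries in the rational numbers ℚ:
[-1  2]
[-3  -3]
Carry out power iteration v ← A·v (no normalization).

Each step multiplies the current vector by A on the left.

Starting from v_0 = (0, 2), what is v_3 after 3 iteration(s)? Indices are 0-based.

v_0 = (0, 2).
v_1 = A·v_0 = (4, -6).
v_2 = A·v_1 = (-16, 6).
v_3 = A·v_2 = (28, 30).

v_3 = (28, 30)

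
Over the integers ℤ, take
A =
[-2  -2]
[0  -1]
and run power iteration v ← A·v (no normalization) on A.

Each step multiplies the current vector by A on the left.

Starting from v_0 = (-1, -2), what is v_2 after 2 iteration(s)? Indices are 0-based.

v_2 = (-16, -2)

v_0 = (-1, -2).
v_1 = A·v_0 = (6, 2).
v_2 = A·v_1 = (-16, -2).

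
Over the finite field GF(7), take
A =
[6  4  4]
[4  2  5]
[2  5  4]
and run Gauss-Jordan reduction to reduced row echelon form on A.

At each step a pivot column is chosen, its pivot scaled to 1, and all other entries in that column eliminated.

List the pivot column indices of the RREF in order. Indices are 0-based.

step 1: normalize row 0 (÷6) = (1, 3, 3)
  row 1: subtract 4×row0 = (0, 4, 0)
  row 2: subtract 2×row0 = (0, 6, 5)
step 2: normalize row 1 (÷4) = (0, 1, 0)
  row 0: subtract 3×row1 = (1, 0, 3)
  row 2: subtract 6×row1 = (0, 0, 5)
step 3: normalize row 2 (÷5) = (0, 0, 1)
  row 0: subtract 3×row2 = (1, 0, 0)

pivot columns: 0, 1, 2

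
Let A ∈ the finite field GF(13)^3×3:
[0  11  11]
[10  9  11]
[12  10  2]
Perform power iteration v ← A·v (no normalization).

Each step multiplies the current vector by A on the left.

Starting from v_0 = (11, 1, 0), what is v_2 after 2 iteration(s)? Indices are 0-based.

v_2 = (11, 0, 7)

v_0 = (11, 1, 0).
v_1 = A·v_0 = (11, 2, 12).
v_2 = A·v_1 = (11, 0, 7).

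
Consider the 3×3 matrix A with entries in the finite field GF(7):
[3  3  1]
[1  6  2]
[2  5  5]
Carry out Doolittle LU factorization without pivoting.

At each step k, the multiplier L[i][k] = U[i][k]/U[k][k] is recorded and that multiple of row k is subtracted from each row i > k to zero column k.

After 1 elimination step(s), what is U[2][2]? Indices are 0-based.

U[2][2] = 2

k=0: U[0][0]=3
  eliminate (1,0): mult=5, new row 1: (0, 5, 4); set L[1][0]=5
  eliminate (2,0): mult=3, new row 2: (0, 3, 2); set L[2][0]=3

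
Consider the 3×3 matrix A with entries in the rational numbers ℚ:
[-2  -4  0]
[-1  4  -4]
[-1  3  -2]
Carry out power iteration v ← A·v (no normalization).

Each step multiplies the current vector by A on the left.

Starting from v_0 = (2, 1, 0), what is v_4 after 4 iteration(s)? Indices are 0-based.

v_0 = (2, 1, 0).
v_1 = A·v_0 = (-8, 2, 1).
v_2 = A·v_1 = (8, 12, 12).
v_3 = A·v_2 = (-64, -8, 4).
v_4 = A·v_3 = (160, 16, 32).

v_4 = (160, 16, 32)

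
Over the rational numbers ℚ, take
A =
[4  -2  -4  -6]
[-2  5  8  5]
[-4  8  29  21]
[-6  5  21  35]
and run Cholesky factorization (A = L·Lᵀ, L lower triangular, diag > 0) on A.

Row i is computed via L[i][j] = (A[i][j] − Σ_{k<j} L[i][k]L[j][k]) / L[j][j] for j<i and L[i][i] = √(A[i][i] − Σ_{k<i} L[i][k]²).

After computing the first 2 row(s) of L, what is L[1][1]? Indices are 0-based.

Step 1: L[0][0] = √(4) = 2.
  L[1][0] = (-2) / L[0][0] = -1.
Step 2: L[1][1] = √(4) = 2.

L[1][1] = 2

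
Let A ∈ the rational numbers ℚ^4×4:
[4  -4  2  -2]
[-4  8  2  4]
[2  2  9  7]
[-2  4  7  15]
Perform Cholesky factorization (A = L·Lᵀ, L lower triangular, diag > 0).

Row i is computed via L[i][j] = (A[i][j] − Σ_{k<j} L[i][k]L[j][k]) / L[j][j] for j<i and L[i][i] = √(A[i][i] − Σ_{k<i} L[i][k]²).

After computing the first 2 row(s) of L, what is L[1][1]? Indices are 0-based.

Step 1: L[0][0] = √(4) = 2.
  L[1][0] = (-4) / L[0][0] = -2.
Step 2: L[1][1] = √(4) = 2.

L[1][1] = 2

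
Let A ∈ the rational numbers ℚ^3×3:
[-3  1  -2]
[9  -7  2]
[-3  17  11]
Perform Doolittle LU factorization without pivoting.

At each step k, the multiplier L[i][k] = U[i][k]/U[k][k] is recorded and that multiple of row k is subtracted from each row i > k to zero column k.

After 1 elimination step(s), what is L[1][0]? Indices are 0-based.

L[1][0] = -3

k=0: U[0][0]=-3
  eliminate (1,0): mult=-3, new row 1: (0, -4, -4); set L[1][0]=-3
  eliminate (2,0): mult=1, new row 2: (0, 16, 13); set L[2][0]=1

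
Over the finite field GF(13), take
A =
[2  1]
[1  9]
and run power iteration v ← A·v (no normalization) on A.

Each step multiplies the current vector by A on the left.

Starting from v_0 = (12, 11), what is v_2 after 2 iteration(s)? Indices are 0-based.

v_2 = (12, 7)

v_0 = (12, 11).
v_1 = A·v_0 = (9, 7).
v_2 = A·v_1 = (12, 7).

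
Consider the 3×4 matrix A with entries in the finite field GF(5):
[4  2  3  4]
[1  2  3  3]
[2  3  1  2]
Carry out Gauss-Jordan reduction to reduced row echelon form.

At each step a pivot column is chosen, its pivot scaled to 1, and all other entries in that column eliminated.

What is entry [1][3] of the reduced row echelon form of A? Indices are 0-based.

M[1][3] = 4

pivot(0,0)=4: scale R0 → (1, 3, 2, 1)
  clear (1,0): R1 −= (1)R0 → (0, 4, 1, 2)
  clear (2,0): R2 −= (2)R0 → (0, 2, 2, 0)
pivot(1,1)=4: scale R1 → (0, 1, 4, 3)
  clear (0,1): R0 −= (3)R1 → (1, 0, 0, 2)
  clear (2,1): R2 −= (2)R1 → (0, 0, 4, 4)
pivot(2,2)=4: scale R2 → (0, 0, 1, 1)
  clear (1,2): R1 −= (4)R2 → (0, 1, 0, 4)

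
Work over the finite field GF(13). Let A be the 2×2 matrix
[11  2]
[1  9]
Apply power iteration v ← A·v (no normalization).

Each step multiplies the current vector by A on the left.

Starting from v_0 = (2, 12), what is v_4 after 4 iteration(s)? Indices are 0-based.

v_0 = (2, 12).
v_1 = A·v_0 = (7, 6).
v_2 = A·v_1 = (11, 9).
v_3 = A·v_2 = (9, 1).
v_4 = A·v_3 = (10, 5).

v_4 = (10, 5)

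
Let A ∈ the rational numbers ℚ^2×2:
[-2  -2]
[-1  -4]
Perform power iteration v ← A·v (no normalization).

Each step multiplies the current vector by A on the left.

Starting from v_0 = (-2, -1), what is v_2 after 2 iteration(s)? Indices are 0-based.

v_2 = (-24, -30)

v_0 = (-2, -1).
v_1 = A·v_0 = (6, 6).
v_2 = A·v_1 = (-24, -30).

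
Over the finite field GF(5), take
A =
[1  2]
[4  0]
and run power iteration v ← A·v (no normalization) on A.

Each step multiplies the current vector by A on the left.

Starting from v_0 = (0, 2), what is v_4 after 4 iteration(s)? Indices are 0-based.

v_0 = (0, 2).
v_1 = A·v_0 = (4, 0).
v_2 = A·v_1 = (4, 1).
v_3 = A·v_2 = (1, 1).
v_4 = A·v_3 = (3, 4).

v_4 = (3, 4)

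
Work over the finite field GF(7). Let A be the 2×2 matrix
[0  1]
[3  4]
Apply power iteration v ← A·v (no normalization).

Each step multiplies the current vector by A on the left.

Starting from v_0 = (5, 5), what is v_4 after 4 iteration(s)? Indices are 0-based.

v_0 = (5, 5).
v_1 = A·v_0 = (5, 0).
v_2 = A·v_1 = (0, 1).
v_3 = A·v_2 = (1, 4).
v_4 = A·v_3 = (4, 5).

v_4 = (4, 5)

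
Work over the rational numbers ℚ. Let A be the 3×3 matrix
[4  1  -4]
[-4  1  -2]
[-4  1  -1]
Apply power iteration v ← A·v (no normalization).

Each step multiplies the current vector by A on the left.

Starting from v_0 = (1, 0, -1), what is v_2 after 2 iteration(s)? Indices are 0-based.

v_0 = (1, 0, -1).
v_1 = A·v_0 = (8, -2, -3).
v_2 = A·v_1 = (42, -28, -31).

v_2 = (42, -28, -31)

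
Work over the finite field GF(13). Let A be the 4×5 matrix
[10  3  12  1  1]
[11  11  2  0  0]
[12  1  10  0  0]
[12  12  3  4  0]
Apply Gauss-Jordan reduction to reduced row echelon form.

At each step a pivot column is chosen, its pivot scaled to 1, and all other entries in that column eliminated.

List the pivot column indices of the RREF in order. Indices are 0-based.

pivot(0,0)=10: scale R0 → (1, 12, 9, 4, 4)
  clear (1,0): R1 −= (11)R0 → (0, 9, 7, 8, 8)
  clear (2,0): R2 −= (12)R0 → (0, 0, 6, 4, 4)
  clear (3,0): R3 −= (12)R0 → (0, 11, 12, 8, 4)
pivot(1,1)=9: scale R1 → (0, 1, 8, 11, 11)
  clear (0,1): R0 −= (12)R1 → (1, 0, 4, 2, 2)
  clear (3,1): R3 −= (11)R1 → (0, 0, 2, 4, 0)
pivot(2,2)=6: scale R2 → (0, 0, 1, 5, 5)
  clear (0,2): R0 −= (4)R2 → (1, 0, 0, 8, 8)
  clear (1,2): R1 −= (8)R2 → (0, 1, 0, 10, 10)
  clear (3,2): R3 −= (2)R2 → (0, 0, 0, 7, 3)
pivot(3,3)=7: scale R3 → (0, 0, 0, 1, 6)
  clear (0,3): R0 −= (8)R3 → (1, 0, 0, 0, 12)
  clear (1,3): R1 −= (10)R3 → (0, 1, 0, 0, 2)
  clear (2,3): R2 −= (5)R3 → (0, 0, 1, 0, 1)

pivot columns: 0, 1, 2, 3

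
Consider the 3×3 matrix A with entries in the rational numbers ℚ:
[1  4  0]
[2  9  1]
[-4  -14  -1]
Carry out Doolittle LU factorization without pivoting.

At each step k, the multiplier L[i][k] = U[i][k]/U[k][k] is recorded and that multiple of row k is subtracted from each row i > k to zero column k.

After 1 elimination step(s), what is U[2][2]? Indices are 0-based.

U[2][2] = -1

[col 0] pivot 1
  R1 -= 2*R0 → (0, 1, 1)  (L[1][0] := 2)
  R2 -= -4*R0 → (0, 2, -1)  (L[2][0] := -4)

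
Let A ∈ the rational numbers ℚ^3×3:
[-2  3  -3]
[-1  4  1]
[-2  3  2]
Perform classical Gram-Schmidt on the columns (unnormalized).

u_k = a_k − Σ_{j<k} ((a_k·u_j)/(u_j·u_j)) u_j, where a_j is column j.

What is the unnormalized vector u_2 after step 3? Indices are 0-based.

u_2 = (-5/2, 0, 5/2)

Step 1: u_0 = a_0 = (-2, -1, -2).
Step 2: u_1 = a_1 − (-16/9)·u_0 = (-5/9, 20/9, -5/9).
Step 3: u_2 = a_2 − (1/9)·u_0 − (1/2)·u_1 = (-5/2, 0, 5/2).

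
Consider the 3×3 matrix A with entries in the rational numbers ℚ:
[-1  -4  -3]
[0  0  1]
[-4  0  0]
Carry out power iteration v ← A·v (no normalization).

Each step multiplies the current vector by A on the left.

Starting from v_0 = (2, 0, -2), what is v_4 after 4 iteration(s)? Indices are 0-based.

v_0 = (2, 0, -2).
v_1 = A·v_0 = (4, -2, -8).
v_2 = A·v_1 = (28, -8, -16).
v_3 = A·v_2 = (52, -16, -112).
v_4 = A·v_3 = (348, -112, -208).

v_4 = (348, -112, -208)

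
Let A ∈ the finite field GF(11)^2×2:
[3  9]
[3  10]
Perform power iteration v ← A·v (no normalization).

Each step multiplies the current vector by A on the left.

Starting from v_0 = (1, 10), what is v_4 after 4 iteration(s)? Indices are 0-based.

v_0 = (1, 10).
v_1 = A·v_0 = (5, 4).
v_2 = A·v_1 = (7, 0).
v_3 = A·v_2 = (10, 10).
v_4 = A·v_3 = (10, 9).

v_4 = (10, 9)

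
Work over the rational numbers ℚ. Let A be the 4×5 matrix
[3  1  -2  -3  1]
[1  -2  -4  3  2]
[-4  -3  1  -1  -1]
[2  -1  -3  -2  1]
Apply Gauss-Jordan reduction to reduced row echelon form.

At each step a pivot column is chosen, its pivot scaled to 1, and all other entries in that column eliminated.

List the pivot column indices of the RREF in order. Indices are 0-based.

pivot columns: 0, 1, 2, 3

step 1: normalize row 0 (÷3) = (1, 1/3, -2/3, -1, 1/3)
  row 1: subtract 1×row0 = (0, -7/3, -10/3, 4, 5/3)
  row 2: subtract -4×row0 = (0, -5/3, -5/3, -5, 1/3)
  row 3: subtract 2×row0 = (0, -5/3, -5/3, 0, 1/3)
step 2: normalize row 1 (÷-7/3) = (0, 1, 10/7, -12/7, -5/7)
  row 0: subtract 1/3×row1 = (1, 0, -8/7, -3/7, 4/7)
  row 2: subtract -5/3×row1 = (0, 0, 5/7, -55/7, -6/7)
  row 3: subtract -5/3×row1 = (0, 0, 5/7, -20/7, -6/7)
step 3: normalize row 2 (÷5/7) = (0, 0, 1, -11, -6/5)
  row 0: subtract -8/7×row2 = (1, 0, 0, -13, -4/5)
  row 1: subtract 10/7×row2 = (0, 1, 0, 14, 1)
  row 3: subtract 5/7×row2 = (0, 0, 0, 5, 0)
step 4: normalize row 3 (÷5) = (0, 0, 0, 1, 0)
  row 0: subtract -13×row3 = (1, 0, 0, 0, -4/5)
  row 1: subtract 14×row3 = (0, 1, 0, 0, 1)
  row 2: subtract -11×row3 = (0, 0, 1, 0, -6/5)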